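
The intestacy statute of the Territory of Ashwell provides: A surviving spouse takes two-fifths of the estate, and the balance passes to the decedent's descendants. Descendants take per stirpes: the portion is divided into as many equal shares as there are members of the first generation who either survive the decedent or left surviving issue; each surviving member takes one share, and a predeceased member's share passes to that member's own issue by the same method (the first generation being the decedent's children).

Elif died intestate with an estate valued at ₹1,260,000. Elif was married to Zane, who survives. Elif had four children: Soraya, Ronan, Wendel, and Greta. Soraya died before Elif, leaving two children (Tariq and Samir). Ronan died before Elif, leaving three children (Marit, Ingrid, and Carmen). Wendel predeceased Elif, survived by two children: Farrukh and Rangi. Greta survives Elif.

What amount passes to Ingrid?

Zane takes two-fifths of ₹1,260,000 = ₹504,000. The remaining ₹756,000 passes to the descendants.
The descendants' portion (₹756,000) is divided into 4 shares of ₹189,000: Greta takes ₹189,000; Soraya's ₹189,000 share passes to Soraya's issue; Ronan's ₹189,000 share passes to Ronan's issue; Wendel's ₹189,000 share passes to Wendel's issue.
Soraya's share (₹189,000) is divided into 2 shares of ₹94,500: Tariq and Samir each take ₹94,500.
Ronan's share (₹189,000) is divided into 3 shares of ₹63,000: Marit, Ingrid, and Carmen each take ₹63,000.
Wendel's share (₹189,000) is divided into 2 shares of ₹94,500: Farrukh and Rangi each take ₹94,500.

Ingrid receives ₹63,000.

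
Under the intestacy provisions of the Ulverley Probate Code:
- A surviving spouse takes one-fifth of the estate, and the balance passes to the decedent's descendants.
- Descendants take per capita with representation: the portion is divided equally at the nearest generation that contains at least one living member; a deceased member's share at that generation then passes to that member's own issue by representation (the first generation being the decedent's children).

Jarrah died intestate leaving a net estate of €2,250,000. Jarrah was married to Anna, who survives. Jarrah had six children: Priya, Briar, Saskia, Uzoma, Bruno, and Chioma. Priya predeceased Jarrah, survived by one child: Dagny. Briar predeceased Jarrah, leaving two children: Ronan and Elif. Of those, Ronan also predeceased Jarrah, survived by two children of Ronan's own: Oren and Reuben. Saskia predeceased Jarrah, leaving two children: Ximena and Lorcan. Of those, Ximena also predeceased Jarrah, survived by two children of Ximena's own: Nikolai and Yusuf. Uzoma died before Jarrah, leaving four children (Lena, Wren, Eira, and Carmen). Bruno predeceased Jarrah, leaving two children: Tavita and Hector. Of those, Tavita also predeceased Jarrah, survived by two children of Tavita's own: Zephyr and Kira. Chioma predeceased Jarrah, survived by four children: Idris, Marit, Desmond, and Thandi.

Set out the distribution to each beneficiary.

Anna: €450,000; Dagny: €120,000; Oren: €60,000; Reuben: €60,000; Elif: €120,000; Nikolai: €60,000; Yusuf: €60,000; Lorcan: €120,000; Lena: €120,000; Wren: €120,000; Eira: €120,000; Carmen: €120,000; Zephyr: €60,000; Kira: €60,000; Hector: €120,000; Idris: €120,000; Marit: €120,000; Desmond: €120,000; Thandi: €120,000

Anna takes one-fifth of €2,250,000 = €450,000. The remaining €1,800,000 passes to the descendants.
No child survives, so the initial division is made at the grandchildren's generation.
The descendants' portion (€1,800,000) is divided into 15 shares of €120,000: Dagny, Elif, Lorcan, Lena, Wren, Eira, Carmen, Hector, Idris, Marit, Desmond, and Thandi each take €120,000; Ronan's €120,000 share passes to Ronan's issue; Ximena's €120,000 share passes to Ximena's issue; Tavita's €120,000 share passes to Tavita's issue.
Ronan's share (€120,000) is divided into 2 shares of €60,000: Oren and Reuben each take €60,000.
Ximena's share (€120,000) is divided into 2 shares of €60,000: Nikolai and Yusuf each take €60,000.
Tavita's share (€120,000) is divided into 2 shares of €60,000: Zephyr and Kira each take €60,000.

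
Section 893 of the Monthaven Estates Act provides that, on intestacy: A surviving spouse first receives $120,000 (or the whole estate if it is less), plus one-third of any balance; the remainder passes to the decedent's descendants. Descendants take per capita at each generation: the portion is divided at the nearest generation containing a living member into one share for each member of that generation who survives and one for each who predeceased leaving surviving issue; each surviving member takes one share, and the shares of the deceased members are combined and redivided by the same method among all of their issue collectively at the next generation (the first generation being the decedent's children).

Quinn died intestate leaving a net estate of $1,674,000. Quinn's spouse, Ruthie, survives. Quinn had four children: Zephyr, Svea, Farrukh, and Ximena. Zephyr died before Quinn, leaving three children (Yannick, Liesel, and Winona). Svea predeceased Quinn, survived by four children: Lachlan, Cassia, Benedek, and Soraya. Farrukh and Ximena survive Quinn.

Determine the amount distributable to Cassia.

Ruthie first takes $120,000, leaving a balance of $1,554,000. Ruthie then takes one-third of the balance ($518,000), for a total of $638,000. The remaining $1,036,000 passes to the descendants.
The descendants' portion ($1,036,000) is divided at the children's generation into 4 shares of $259,000. Farrukh and Ximena each take $259,000. The 2 shares of the deceased (Zephyr and Svea) are combined into a pool of $518,000.
That pool ($518,000) is divided at the grandchildren's generation equally among Yannick, Liesel, Winona, Lachlan, Cassia, Benedek, and Soraya: $74,000 each.

Cassia receives $74,000.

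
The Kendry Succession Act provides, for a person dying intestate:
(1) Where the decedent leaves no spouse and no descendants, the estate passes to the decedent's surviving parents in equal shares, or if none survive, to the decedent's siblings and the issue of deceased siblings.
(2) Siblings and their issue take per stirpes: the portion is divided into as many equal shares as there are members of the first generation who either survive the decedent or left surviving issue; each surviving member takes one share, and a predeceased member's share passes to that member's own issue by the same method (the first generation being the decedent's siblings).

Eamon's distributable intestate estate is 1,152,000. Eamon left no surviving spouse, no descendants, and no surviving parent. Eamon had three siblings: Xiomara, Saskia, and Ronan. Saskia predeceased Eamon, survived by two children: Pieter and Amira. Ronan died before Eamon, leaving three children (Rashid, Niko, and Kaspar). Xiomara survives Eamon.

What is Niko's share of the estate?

The entire 1,152,000 passes to the siblings and their issue.
That amount (1,152,000) is divided into 3 shares of 384,000: Xiomara takes 384,000; Saskia's 384,000 share passes to Saskia's issue; Ronan's 384,000 share passes to Ronan's issue.
Saskia's share (384,000) is divided into 2 shares of 192,000: Pieter and Amira each take 192,000.
Ronan's share (384,000) is divided into 3 shares of 128,000: Rashid, Niko, and Kaspar each take 128,000.

Niko receives 128,000.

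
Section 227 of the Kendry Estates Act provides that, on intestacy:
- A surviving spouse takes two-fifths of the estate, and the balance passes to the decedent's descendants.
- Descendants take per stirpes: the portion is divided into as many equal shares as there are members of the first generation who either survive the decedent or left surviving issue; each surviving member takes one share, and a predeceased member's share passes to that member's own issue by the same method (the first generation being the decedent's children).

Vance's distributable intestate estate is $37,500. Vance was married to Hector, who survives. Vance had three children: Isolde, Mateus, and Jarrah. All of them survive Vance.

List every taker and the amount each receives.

Hector: $15,000; Isolde: $7,500; Mateus: $7,500; Jarrah: $7,500

Hector takes two-fifths of $37,500 = $15,000. The remaining $22,500 passes to the descendants.
The descendants' portion ($22,500) is divided into 3 shares of $7,500: Isolde, Mateus, and Jarrah each take $7,500.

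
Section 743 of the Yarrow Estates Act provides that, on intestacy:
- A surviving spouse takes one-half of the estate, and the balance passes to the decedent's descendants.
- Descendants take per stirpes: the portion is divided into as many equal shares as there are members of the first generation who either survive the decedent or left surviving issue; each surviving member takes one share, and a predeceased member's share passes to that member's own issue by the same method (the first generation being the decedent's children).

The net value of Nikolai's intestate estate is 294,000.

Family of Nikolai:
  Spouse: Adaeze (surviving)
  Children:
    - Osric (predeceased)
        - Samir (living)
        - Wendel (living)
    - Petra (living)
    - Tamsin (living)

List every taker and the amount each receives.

Adaeze: 147,000; Samir: 24,500; Wendel: 24,500; Petra: 49,000; Tamsin: 49,000

Adaeze takes one-half of 294,000 = 147,000. The remaining 147,000 passes to the descendants.
The descendants' portion (147,000) is divided into 3 shares of 49,000: Petra and Tamsin each take 49,000; Osric's 49,000 share passes to Osric's issue.
Osric's share (49,000) is divided into 2 shares of 24,500: Samir and Wendel each take 24,500.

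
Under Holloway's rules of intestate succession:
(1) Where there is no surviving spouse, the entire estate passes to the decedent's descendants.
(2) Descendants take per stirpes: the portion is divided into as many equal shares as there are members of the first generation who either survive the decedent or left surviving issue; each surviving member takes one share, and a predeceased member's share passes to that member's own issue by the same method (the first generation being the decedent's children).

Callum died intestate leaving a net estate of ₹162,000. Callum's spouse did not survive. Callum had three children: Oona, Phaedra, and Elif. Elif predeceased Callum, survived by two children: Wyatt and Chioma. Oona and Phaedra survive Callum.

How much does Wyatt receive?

Wyatt receives ₹27,000.

The entire ₹162,000 passes to the descendants.
That amount (₹162,000) is divided into 3 shares of ₹54,000: Oona and Phaedra each take ₹54,000; Elif's ₹54,000 share passes to Elif's issue.
Elif's share (₹54,000) is divided into 2 shares of ₹27,000: Wyatt and Chioma each take ₹27,000.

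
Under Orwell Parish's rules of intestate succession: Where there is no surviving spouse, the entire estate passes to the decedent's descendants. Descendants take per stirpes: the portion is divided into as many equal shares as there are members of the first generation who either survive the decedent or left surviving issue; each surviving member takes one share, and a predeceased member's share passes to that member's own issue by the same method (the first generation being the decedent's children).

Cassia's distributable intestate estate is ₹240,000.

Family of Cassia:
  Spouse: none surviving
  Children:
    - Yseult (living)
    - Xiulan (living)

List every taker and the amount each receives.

Yseult: ₹120,000; Xiulan: ₹120,000

The entire ₹240,000 passes to the descendants.
That amount (₹240,000) is divided into 2 shares of ₹120,000: Yseult and Xiulan each take ₹120,000.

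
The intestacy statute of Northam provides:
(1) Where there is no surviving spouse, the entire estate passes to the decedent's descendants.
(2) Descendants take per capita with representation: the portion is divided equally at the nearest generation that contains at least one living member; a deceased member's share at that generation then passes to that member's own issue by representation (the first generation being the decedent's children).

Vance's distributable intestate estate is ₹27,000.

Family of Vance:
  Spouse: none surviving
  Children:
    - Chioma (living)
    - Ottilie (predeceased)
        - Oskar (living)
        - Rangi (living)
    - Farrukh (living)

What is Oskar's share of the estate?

Oskar receives ₹4,500.

The entire ₹27,000 passes to the descendants.
That amount (₹27,000) is divided into 3 shares of ₹9,000: Chioma and Farrukh each take ₹9,000; Ottilie's ₹9,000 share passes to Ottilie's issue.
Ottilie's share (₹9,000) is divided into 2 shares of ₹4,500: Oskar and Rangi each take ₹4,500.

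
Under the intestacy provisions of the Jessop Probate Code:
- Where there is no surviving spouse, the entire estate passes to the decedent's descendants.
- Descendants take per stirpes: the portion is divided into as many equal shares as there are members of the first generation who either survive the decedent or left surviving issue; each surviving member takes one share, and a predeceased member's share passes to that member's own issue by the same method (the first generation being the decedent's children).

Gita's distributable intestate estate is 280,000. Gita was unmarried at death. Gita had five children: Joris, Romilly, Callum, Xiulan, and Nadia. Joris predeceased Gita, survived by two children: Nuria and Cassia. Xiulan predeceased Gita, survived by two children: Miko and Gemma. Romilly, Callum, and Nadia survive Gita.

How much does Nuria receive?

The entire 280,000 passes to the descendants.
That amount (280,000) is divided into 5 shares of 56,000: Romilly, Callum, and Nadia each take 56,000; Joris's 56,000 share passes to Joris's issue; Xiulan's 56,000 share passes to Xiulan's issue.
Joris's share (56,000) is divided into 2 shares of 28,000: Nuria and Cassia each take 28,000.
Xiulan's share (56,000) is divided into 2 shares of 28,000: Miko and Gemma each take 28,000.

Nuria receives 28,000.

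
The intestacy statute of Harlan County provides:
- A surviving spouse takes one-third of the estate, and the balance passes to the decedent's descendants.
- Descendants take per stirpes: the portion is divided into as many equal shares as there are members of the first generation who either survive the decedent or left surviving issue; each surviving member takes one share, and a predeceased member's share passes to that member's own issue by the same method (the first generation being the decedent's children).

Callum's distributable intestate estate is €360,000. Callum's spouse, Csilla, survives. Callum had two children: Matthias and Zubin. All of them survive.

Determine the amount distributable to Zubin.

Csilla takes one-third of €360,000 = €120,000. The remaining €240,000 passes to the descendants.
The descendants' portion (€240,000) is divided into 2 shares of €120,000: Matthias and Zubin each take €120,000.

Zubin receives €120,000.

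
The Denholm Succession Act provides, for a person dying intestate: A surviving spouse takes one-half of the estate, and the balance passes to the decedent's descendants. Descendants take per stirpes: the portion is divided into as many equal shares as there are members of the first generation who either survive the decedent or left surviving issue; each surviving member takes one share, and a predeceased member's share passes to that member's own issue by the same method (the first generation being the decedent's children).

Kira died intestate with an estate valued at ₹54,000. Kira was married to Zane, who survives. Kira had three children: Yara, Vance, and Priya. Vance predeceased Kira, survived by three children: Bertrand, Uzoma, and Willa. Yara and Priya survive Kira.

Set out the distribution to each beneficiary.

Zane: ₹27,000; Yara: ₹9,000; Bertrand: ₹3,000; Uzoma: ₹3,000; Willa: ₹3,000; Priya: ₹9,000

Zane takes one-half of ₹54,000 = ₹27,000. The remaining ₹27,000 passes to the descendants.
The descendants' portion (₹27,000) is divided into 3 shares of ₹9,000: Yara and Priya each take ₹9,000; Vance's ₹9,000 share passes to Vance's issue.
Vance's share (₹9,000) is divided into 3 shares of ₹3,000: Bertrand, Uzoma, and Willa each take ₹3,000.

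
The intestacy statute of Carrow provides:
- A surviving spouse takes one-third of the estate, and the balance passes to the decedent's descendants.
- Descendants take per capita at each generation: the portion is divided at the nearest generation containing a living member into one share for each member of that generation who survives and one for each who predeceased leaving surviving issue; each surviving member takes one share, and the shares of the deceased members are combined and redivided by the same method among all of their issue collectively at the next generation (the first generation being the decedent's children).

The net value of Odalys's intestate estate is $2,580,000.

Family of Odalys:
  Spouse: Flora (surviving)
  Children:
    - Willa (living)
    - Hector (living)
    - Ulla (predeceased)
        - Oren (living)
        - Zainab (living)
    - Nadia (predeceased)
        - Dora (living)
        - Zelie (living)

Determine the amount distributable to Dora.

Flora takes one-third of $2,580,000 = $860,000. The remaining $1,720,000 passes to the descendants.
The descendants' portion ($1,720,000) is divided at the children's generation into 4 shares of $430,000. Willa and Hector each take $430,000. The 2 shares of the deceased (Ulla and Nadia) are combined into a pool of $860,000.
That pool ($860,000) is divided at the grandchildren's generation equally among Oren, Zainab, Dora, and Zelie: $215,000 each.

Dora receives $215,000.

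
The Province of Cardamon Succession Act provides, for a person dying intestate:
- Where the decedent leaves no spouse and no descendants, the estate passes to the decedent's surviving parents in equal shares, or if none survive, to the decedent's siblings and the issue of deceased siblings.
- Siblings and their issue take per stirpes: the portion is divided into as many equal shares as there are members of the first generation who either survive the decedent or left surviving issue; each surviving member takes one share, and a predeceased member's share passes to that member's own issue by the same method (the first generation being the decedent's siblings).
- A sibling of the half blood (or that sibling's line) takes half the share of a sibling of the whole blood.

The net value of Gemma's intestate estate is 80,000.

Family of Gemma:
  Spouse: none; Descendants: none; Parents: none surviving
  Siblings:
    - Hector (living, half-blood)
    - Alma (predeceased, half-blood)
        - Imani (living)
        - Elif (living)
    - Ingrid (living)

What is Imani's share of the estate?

Imani receives 10,000.

The entire 80,000 passes to the siblings and their issue.
Counting each half-blood sibling's line as half a unit, there are 2 units in 80,000, so one unit is 40,000. Whole-blood lines (Ingrid) take 40,000 each; half-blood lines (Hector and Alma) take 20,000 each.
Alma's share (20,000) is divided into 2 shares of 10,000: Imani and Elif each take 10,000.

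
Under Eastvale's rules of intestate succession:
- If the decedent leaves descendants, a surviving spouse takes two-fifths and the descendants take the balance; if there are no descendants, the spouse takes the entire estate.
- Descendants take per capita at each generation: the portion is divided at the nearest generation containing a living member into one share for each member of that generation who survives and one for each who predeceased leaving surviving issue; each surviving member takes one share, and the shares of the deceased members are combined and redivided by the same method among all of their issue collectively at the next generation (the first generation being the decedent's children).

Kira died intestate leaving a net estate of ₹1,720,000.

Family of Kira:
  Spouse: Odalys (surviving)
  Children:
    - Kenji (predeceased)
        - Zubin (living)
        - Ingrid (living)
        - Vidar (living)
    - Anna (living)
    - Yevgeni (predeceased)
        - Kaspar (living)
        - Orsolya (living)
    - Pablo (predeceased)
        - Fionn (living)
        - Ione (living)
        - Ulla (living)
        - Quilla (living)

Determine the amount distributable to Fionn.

Odalys takes two-fifths of ₹1,720,000 = ₹688,000. The remaining ₹1,032,000 passes to the descendants.
The descendants' portion (₹1,032,000) is divided at the children's generation into 4 shares of ₹258,000. Anna takes ₹258,000. The 3 shares of the deceased (Kenji, Yevgeni, and Pablo) are combined into a pool of ₹774,000.
That pool (₹774,000) is divided at the grandchildren's generation equally among Zubin, Ingrid, Vidar, Kaspar, Orsolya, Fionn, Ione, Ulla, and Quilla: ₹86,000 each.

Fionn receives ₹86,000.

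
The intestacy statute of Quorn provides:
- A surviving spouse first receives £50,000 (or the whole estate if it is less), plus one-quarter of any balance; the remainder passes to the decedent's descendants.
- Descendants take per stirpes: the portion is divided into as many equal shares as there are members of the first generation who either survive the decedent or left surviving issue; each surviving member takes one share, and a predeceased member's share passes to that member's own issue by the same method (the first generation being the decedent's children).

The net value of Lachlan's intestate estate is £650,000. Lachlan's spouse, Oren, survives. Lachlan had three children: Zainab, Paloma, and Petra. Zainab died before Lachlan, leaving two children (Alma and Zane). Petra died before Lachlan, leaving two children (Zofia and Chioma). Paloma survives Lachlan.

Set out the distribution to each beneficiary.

Oren: £200,000; Alma: £75,000; Zane: £75,000; Paloma: £150,000; Zofia: £75,000; Chioma: £75,000

Oren first takes £50,000, leaving a balance of £600,000. Oren then takes one-quarter of the balance (£150,000), for a total of £200,000. The remaining £450,000 passes to the descendants.
The descendants' portion (£450,000) is divided into 3 shares of £150,000: Paloma takes £150,000; Zainab's £150,000 share passes to Zainab's issue; Petra's £150,000 share passes to Petra's issue.
Zainab's share (£150,000) is divided into 2 shares of £75,000: Alma and Zane each take £75,000.
Petra's share (£150,000) is divided into 2 shares of £75,000: Zofia and Chioma each take £75,000.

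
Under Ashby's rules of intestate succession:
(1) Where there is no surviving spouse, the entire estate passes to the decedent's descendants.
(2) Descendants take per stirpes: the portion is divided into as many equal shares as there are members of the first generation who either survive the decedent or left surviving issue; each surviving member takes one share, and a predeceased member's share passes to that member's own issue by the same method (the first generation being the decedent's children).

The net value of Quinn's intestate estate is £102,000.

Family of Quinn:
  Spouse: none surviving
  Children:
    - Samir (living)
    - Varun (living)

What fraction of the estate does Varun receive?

Varun receives 1/2 of the estate.

The entire £102,000 passes to the descendants.
That amount (£102,000) is divided into 2 shares of £51,000: Samir and Varun each take £51,000.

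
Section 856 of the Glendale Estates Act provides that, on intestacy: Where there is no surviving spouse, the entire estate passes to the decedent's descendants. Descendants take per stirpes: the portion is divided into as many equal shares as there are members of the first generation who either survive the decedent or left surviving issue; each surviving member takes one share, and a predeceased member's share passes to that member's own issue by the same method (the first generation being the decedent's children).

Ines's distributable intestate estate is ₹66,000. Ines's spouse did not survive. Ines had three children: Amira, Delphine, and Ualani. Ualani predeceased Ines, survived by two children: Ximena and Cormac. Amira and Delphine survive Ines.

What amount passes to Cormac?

Cormac receives ₹11,000.

The entire ₹66,000 passes to the descendants.
That amount (₹66,000) is divided into 3 shares of ₹22,000: Amira and Delphine each take ₹22,000; Ualani's ₹22,000 share passes to Ualani's issue.
Ualani's share (₹22,000) is divided into 2 shares of ₹11,000: Ximena and Cormac each take ₹11,000.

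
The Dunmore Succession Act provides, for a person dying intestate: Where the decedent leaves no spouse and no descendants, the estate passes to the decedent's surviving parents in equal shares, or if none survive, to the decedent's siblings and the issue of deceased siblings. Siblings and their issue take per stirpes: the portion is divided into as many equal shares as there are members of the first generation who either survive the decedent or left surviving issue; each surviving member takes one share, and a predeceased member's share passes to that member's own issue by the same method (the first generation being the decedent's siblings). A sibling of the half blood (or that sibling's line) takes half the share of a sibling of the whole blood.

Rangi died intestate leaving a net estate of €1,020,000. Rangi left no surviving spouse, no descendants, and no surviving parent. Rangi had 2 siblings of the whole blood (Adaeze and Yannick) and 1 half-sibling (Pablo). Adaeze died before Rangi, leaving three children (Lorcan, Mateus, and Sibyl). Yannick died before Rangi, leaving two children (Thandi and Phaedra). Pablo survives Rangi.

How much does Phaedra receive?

Phaedra receives €204,000.

The entire €1,020,000 passes to the siblings and their issue.
Counting each half-blood sibling's line as half a unit, there are 5/2 units in €1,020,000, so one unit is €408,000. Whole-blood lines (Adaeze and Yannick) take €408,000 each; half-blood lines (Pablo) take €204,000 each.
Adaeze's share (€408,000) is divided into 3 shares of €136,000: Lorcan, Mateus, and Sibyl each take €136,000.
Yannick's share (€408,000) is divided into 2 shares of €204,000: Thandi and Phaedra each take €204,000.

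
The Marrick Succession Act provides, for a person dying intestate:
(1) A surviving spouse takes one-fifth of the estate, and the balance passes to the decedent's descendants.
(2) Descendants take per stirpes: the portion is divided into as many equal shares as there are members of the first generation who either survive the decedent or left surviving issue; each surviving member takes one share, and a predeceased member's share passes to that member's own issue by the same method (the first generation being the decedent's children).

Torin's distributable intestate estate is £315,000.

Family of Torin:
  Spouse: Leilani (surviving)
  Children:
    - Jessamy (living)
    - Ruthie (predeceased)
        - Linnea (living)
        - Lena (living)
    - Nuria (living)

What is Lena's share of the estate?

Leilani takes one-fifth of £315,000 = £63,000. The remaining £252,000 passes to the descendants.
The descendants' portion (£252,000) is divided into 3 shares of £84,000: Jessamy and Nuria each take £84,000; Ruthie's £84,000 share passes to Ruthie's issue.
Ruthie's share (£84,000) is divided into 2 shares of £42,000: Linnea and Lena each take £42,000.

Lena receives £42,000.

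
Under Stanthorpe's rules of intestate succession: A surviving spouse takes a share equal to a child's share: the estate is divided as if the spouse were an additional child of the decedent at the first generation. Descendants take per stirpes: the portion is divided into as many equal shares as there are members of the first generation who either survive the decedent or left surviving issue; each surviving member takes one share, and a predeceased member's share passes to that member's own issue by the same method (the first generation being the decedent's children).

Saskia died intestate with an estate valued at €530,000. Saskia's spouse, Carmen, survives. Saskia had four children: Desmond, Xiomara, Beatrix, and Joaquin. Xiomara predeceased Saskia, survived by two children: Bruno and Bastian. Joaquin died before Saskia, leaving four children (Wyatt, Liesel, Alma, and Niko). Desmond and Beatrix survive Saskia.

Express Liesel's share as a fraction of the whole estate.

Liesel receives 1/20 of the estate.

The spouse counts as an additional share at the children's level, so there are 5 primary shares of €106,000. Carmen takes one such share (€106,000).
The children's combined portion (€424,000) is divided into 4 shares of €106,000: Desmond and Beatrix each take €106,000; Xiomara's €106,000 share passes to Xiomara's issue; Joaquin's €106,000 share passes to Joaquin's issue.
Xiomara's share (€106,000) is divided into 2 shares of €53,000: Bruno and Bastian each take €53,000.
Joaquin's share (€106,000) is divided into 4 shares of €26,500: Wyatt, Liesel, Alma, and Niko each take €26,500.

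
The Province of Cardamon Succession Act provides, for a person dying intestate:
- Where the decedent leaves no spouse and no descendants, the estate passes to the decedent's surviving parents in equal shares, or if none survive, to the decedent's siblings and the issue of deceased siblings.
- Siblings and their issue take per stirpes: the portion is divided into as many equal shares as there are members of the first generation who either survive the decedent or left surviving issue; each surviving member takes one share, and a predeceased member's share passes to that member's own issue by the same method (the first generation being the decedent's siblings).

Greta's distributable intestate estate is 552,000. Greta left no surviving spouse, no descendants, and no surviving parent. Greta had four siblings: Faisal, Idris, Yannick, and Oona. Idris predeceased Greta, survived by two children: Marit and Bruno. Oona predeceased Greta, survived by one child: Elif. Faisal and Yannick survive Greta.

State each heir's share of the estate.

The entire 552,000 passes to the siblings and their issue.
That amount (552,000) is divided into 4 shares of 138,000: Faisal and Yannick each take 138,000; Idris's 138,000 share passes to Idris's issue; Oona's 138,000 share passes to Oona's issue.
Idris's share (138,000) is divided into 2 shares of 69,000: Marit and Bruno each take 69,000.
Oona's share (138,000) passes entirely to Elif.

Faisal: 138,000; Marit: 69,000; Bruno: 69,000; Yannick: 138,000; Elif: 138,000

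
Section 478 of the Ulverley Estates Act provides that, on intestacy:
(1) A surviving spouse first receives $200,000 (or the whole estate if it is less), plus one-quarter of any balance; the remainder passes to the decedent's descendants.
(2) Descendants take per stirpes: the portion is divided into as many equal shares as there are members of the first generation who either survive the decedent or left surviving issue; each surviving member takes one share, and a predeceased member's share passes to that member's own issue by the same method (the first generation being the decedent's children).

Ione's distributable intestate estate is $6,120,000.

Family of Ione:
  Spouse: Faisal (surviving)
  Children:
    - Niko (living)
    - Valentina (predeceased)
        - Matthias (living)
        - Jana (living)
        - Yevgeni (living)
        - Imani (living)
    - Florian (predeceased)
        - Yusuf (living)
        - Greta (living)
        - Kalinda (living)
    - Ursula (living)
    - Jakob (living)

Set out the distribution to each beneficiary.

Faisal: $1,680,000; Niko: $888,000; Matthias: $222,000; Jana: $222,000; Yevgeni: $222,000; Imani: $222,000; Yusuf: $296,000; Greta: $296,000; Kalinda: $296,000; Ursula: $888,000; Jakob: $888,000

Faisal first takes $200,000, leaving a balance of $5,920,000. Faisal then takes one-quarter of the balance ($1,480,000), for a total of $1,680,000. The remaining $4,440,000 passes to the descendants.
The descendants' portion ($4,440,000) is divided into 5 shares of $888,000: Niko, Ursula, and Jakob each take $888,000; Valentina's $888,000 share passes to Valentina's issue; Florian's $888,000 share passes to Florian's issue.
Valentina's share ($888,000) is divided into 4 shares of $222,000: Matthias, Jana, Yevgeni, and Imani each take $222,000.
Florian's share ($888,000) is divided into 3 shares of $296,000: Yusuf, Greta, and Kalinda each take $296,000.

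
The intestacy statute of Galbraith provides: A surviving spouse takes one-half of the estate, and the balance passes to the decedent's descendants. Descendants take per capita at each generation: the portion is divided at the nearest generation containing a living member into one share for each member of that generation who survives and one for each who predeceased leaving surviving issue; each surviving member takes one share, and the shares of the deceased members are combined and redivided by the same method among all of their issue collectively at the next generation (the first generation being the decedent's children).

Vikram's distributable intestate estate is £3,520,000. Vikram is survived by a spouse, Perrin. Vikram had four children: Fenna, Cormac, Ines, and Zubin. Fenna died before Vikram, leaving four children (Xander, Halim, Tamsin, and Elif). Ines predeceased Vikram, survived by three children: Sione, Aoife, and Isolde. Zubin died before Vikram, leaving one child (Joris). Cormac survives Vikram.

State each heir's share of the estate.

Perrin takes one-half of £3,520,000 = £1,760,000. The remaining £1,760,000 passes to the descendants.
The descendants' portion (£1,760,000) is divided at the children's generation into 4 shares of £440,000. Cormac takes £440,000. The 3 shares of the deceased (Fenna, Ines, and Zubin) are combined into a pool of £1,320,000.
That pool (£1,320,000) is divided at the grandchildren's generation equally among Xander, Halim, Tamsin, Elif, Sione, Aoife, Isolde, and Joris: £165,000 each.

Perrin: £1,760,000; Xander: £165,000; Halim: £165,000; Tamsin: £165,000; Elif: £165,000; Cormac: £440,000; Sione: £165,000; Aoife: £165,000; Isolde: £165,000; Joris: £165,000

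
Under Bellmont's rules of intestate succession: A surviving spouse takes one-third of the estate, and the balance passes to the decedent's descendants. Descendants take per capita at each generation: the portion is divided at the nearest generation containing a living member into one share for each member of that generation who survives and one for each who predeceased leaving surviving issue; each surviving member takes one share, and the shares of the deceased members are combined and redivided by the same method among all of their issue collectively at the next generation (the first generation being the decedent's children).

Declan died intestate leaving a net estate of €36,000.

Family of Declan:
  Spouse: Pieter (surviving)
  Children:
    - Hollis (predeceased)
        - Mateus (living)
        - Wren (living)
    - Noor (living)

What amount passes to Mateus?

Mateus receives €6,000.

Pieter takes one-third of €36,000 = €12,000. The remaining €24,000 passes to the descendants.
The descendants' portion (€24,000) is divided at the children's generation into 2 shares of €12,000. Noor takes €12,000. The remaining share for the deceased Hollis (€12,000) is carried to the next generation.
That pool (€12,000) is divided at the grandchildren's generation equally among Mateus and Wren: €6,000 each.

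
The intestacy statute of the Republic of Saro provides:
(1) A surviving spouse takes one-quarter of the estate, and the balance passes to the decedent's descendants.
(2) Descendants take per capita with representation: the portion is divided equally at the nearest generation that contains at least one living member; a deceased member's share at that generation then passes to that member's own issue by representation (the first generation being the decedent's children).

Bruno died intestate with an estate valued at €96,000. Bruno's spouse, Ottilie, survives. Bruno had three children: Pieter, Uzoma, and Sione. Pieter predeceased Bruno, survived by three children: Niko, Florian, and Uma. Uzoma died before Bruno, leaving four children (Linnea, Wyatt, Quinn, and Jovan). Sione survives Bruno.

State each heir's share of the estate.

Ottilie takes one-quarter of €96,000 = €24,000. The remaining €72,000 passes to the descendants.
The descendants' portion (€72,000) is divided into 3 shares of €24,000: Sione takes €24,000; Pieter's €24,000 share passes to Pieter's issue; Uzoma's €24,000 share passes to Uzoma's issue.
Pieter's share (€24,000) is divided into 3 shares of €8,000: Niko, Florian, and Uma each take €8,000.
Uzoma's share (€24,000) is divided into 4 shares of €6,000: Linnea, Wyatt, Quinn, and Jovan each take €6,000.

Ottilie: €24,000; Niko: €8,000; Florian: €8,000; Uma: €8,000; Linnea: €6,000; Wyatt: €6,000; Quinn: €6,000; Jovan: €6,000; Sione: €24,000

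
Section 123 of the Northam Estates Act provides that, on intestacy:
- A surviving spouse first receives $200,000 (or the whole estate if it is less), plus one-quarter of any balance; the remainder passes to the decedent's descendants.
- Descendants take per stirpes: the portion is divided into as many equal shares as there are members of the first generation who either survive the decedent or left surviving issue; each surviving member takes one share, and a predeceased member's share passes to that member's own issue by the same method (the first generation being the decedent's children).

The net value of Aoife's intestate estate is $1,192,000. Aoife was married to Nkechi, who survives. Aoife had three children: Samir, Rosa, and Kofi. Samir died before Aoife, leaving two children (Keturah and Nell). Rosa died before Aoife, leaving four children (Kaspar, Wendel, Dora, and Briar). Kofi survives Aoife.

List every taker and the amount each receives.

Nkechi: $448,000; Keturah: $124,000; Nell: $124,000; Kaspar: $62,000; Wendel: $62,000; Dora: $62,000; Briar: $62,000; Kofi: $248,000

Nkechi first takes $200,000, leaving a balance of $992,000. Nkechi then takes one-quarter of the balance ($248,000), for a total of $448,000. The remaining $744,000 passes to the descendants.
The descendants' portion ($744,000) is divided into 3 shares of $248,000: Kofi takes $248,000; Samir's $248,000 share passes to Samir's issue; Rosa's $248,000 share passes to Rosa's issue.
Samir's share ($248,000) is divided into 2 shares of $124,000: Keturah and Nell each take $124,000.
Rosa's share ($248,000) is divided into 4 shares of $62,000: Kaspar, Wendel, Dora, and Briar each take $62,000.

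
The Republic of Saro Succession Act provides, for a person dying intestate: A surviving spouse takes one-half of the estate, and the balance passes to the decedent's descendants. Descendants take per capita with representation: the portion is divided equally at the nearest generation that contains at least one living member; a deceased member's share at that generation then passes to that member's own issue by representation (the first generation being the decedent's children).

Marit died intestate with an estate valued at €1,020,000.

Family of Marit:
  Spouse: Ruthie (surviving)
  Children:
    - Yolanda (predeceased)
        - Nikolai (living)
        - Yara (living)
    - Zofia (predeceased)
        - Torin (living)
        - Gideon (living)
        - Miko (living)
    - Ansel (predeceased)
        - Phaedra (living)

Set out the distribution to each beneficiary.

Ruthie takes one-half of €1,020,000 = €510,000. The remaining €510,000 passes to the descendants.
No child survives, so the initial division is made at the grandchildren's generation.
The descendants' portion (€510,000) is divided into 6 shares of €85,000: Nikolai, Yara, Torin, Gideon, Miko, and Phaedra each take €85,000.

Ruthie: €510,000; Nikolai: €85,000; Yara: €85,000; Torin: €85,000; Gideon: €85,000; Miko: €85,000; Phaedra: €85,000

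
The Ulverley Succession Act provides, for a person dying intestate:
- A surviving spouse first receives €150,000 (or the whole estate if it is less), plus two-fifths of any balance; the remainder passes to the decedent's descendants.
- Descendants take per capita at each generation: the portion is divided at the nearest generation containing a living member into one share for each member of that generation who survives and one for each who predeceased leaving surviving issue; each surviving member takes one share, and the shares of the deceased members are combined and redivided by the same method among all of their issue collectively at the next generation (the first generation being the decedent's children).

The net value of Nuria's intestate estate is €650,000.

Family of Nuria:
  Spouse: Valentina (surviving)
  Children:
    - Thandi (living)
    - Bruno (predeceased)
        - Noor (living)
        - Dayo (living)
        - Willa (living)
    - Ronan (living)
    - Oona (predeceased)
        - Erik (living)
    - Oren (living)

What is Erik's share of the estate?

Valentina first takes €150,000, leaving a balance of €500,000. Valentina then takes two-fifths of the balance (€200,000), for a total of €350,000. The remaining €300,000 passes to the descendants.
The descendants' portion (€300,000) is divided at the children's generation into 5 shares of €60,000. Thandi, Ronan, and Oren each take €60,000. The 2 shares of the deceased (Bruno and Oona) are combined into a pool of €120,000.
That pool (€120,000) is divided at the grandchildren's generation equally among Noor, Dayo, Willa, and Erik: €30,000 each.

Erik receives €30,000.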